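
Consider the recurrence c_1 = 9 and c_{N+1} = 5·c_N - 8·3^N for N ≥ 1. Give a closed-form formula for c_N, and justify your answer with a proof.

c_N = 4·3^N - 3·5^(N - 1)

Computing the first terms: c_1 = 9, c_2 = 21, c_3 = 33. This suggests c_N = 4·3^N - 3·5^(N - 1).
When N = 1: the formula gives 9 = 9 = c_1.
Inductive step: assume the claim holds for N = j, so c_j = 4·3^j - 3·5^(j - 1).
Then c_{j+1} = 5·c_j - 8·3^j = 5·(4·3^j - 3·5^(j - 1)) - 8·3^j = 4·3^(j + 1) - 3·5^j = 4·3^(j+1) - 3·5^((j+1) - 1),
which is the claimed formula at N = j+1.
By induction, the statement is established for all N ≥ 1.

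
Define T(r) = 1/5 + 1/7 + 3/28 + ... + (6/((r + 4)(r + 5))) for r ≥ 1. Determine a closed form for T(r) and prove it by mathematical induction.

We claim T(r) = 6r/(5(r + 5)) for all r ≥ 1.
Base step (r = 1): T(1) = 1/5, and the closed form gives 1/5. They agree.
Suppose the result is true for r = j, so T(j) = 6j/(5(j + 5)).
Then T(j+1) = T(j) + (6/((j + 5)(j + 6))) = (6j/(5(j + 5))) + (6/((j + 5)(j + 6))).
Simplifying, T(j+1) = 6(j + 1)/(5(j + 6)) = 6(j+1)/(5((j+1) + 5)),
which is the closed form with r = j+1.
By the principle of mathematical induction, the result holds for all r ≥ 1.

T(r) = 6r/(5(r + 5))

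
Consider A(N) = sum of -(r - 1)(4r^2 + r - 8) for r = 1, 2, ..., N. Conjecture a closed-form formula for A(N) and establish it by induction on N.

We claim A(N) = -N(N - 1)^2·(N + 3) for all N ≥ 1.
Base case (N = 1): A(1) = 0, and the closed form gives 0. They agree.
Suppose the result is true for N = r, so A(r) = r(-r^3 - r^2 + 5r - 3).
Then A(r+1) = A(r) + (r(-4r^2 - 9r + 3)) = (r(-r^3 - r^2 + 5r - 3)) + (r(-4r^2 - 9r + 3)).
Simplifying, A(r+1) = -r^2·(r + 1)(r + 4) = -(r+1)((r+1) - 1)^2·((r+1) + 3),
which is the closed form with N = r+1.
By induction, the statement is established for all N ≥ 1.

A(N) = -N(N - 1)^2·(N + 3)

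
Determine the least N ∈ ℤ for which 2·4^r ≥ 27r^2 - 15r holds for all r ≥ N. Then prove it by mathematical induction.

N = 4

At r = 3: 128 < 198, so the inequality fails and N ≥ 4. We prove 2·4^r ≥ 27r^2 - 15r for all r ≥ 4.
For the base case r = 4: 2·4^r = 512 and 27r^2 - 15r = 372, so 512 ≥ 372.
Inductive step: suppose the statement holds for some m ≥ 4, so 2·4^m ≥ 27m^2 - 15m.
Then 2·4^(m + 1) = 4·(2·4^m) ≥ 4·(27m^2 - 15m).
Also, for m ≥ 4 we have 4·(27m^2 - 15m) ≥ 27(m+1)^2 - 15(m+1), since 4·(27m^2 - 15m) − (27(m+1)^2 - 15(m+1)) = 81m^2 - 99m - 12, which is nonnegative for all m ≥ 4.
Combining, 2·4^(m + 1) ≥ 27(m+1)^2 - 15(m+1).
By induction, the statement is established for all r ≥ 4.
Hence the smallest such N is 4.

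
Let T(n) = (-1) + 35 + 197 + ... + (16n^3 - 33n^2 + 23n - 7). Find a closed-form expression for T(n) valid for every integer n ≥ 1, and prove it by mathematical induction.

We claim T(n) = n(4n^3 - 3n^2 - n - 1) for all n ≥ 1.
Base case (n = 1): T(1) = -1, and the closed form gives -1. They agree.
Suppose the result is true for n = m, so T(m) = m(4m^3 - 3m^2 - m - 1).
Then T(m+1) = T(m) + (16m^3 + 15m^2 + 5m - 1) = (m(4m^3 - 3m^2 - m - 1)) + (16m^3 + 15m^2 + 5m - 1).
Simplifying, T(m+1) = (m + 1)(4m^3 + 9m^2 + 5m - 1) = (m+1)(4(m+1)^3 - 3(m+1)^2 - (m+1) - 1),
which is the closed form with n = m+1.
This completes the induction.

T(n) = n(4n^3 - 3n^2 - n - 1)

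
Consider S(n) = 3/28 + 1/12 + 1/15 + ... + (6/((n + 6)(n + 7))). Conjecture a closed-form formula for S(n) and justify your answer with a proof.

We claim S(n) = 6n/(7(n + 7)) for all n ≥ 1.
For the base case n = 1: S(1) = 3/28, and the closed form gives 3/28. They agree.
Inductive step: suppose the statement holds for some k ≥ 1, so S(k) = 6k/(7(k + 7)).
Then S(k+1) = S(k) + (6/((k + 7)(k + 8))) = (6k/(7(k + 7))) + (6/((k + 7)(k + 8))).
Simplifying, S(k+1) = 6(k + 1)/(7(k + 8)) = 6(k+1)/(7((k+1) + 7)),
which is the closed form with n = k+1.
By induction, the statement is established for all n ≥ 1.

S(n) = 6n/(7(n + 7))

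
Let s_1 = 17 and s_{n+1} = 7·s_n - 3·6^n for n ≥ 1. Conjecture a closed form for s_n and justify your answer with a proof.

Computing the first terms: s_1 = 17, s_2 = 101, s_3 = 599. This suggests s_n = 3·6^n - 7^(n - 1).
When n = 1: the formula gives 17 = 17 = s_1.
For the inductive step, assume it holds for an arbitrary i ≥ 1, so s_i = 3·6^i - 7^(i - 1).
Then s_{i+1} = 7·s_i - 3·6^i = 7·(3·6^i - 7^(i - 1)) - 3·6^i = 3·6^(i + 1) - 7^i = 3·6^(i+1) - 7^((i+1) - 1),
which is the claimed formula at n = i+1.
This completes the induction.

s_n = 3·6^n - 7^(n - 1)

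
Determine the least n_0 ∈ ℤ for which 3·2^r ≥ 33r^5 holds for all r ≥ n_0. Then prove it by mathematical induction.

n_0 = 28

At r = 27: 402653184 < 473513931, so the inequality fails and n_0 ≥ 28. We prove 3·2^r ≥ 33r^5 for all r ≥ 28.
When r = 28: 3·2^r = 805306368 and 33r^5 = 567942144, so 805306368 ≥ 567942144.
Inductive step: suppose the statement holds for some j ≥ 28, so 3·2^j ≥ 33j^5.
Then 3·2^(j + 1) = 2·(3·2^j) ≥ 2·(33j^5).
Also, for j ≥ 28 we have 2·(33j^5) ≥ 33(j+1)^5, since 2 ≥ (1 + 1/j)^5 for all j ≥ 28.
Combining, 3·2^(j + 1) ≥ 33(j+1)^5.
By the principle of mathematical induction, the result holds for all r ≥ 28.
Hence the smallest such n_0 is 28.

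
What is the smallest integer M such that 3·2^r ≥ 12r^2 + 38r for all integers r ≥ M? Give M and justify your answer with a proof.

M = 9

At r = 8: 768 < 1072, so the inequality fails and M ≥ 9. We prove 3·2^r ≥ 12r^2 + 38r for all r ≥ 9.
Base case (r = 9): 3·2^r = 1536 and 12r^2 + 38r = 1314, so 1536 ≥ 1314.
For the inductive step, assume it holds for an arbitrary j ≥ 9, so 3·2^j ≥ 12j^2 + 38j.
Then 3·2^(j + 1) = 2·(3·2^j) ≥ 2·(12j^2 + 38j).
Also, for j ≥ 9 we have 2·(12j^2 + 38j) ≥ 12(j+1)^2 + 38(j+1), since 2·(12j^2 + 38j) − (12(j+1)^2 + 38(j+1)) = 12j^2 + 14j - 50, which is nonnegative for all j ≥ 9.
Combining, 3·2^(j + 1) ≥ 12(j+1)^2 + 38(j+1).
By induction, the statement is established for all r ≥ 9.
Hence the smallest such M is 9.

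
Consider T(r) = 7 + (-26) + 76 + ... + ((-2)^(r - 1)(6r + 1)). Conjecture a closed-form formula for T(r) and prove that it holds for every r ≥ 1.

T(r) = -(-2)^r(2r + 1) + 1

We claim T(r) = -(-2)^r(2r + 1) + 1 for all r ≥ 1.
Base case (r = 1): T(1) = 7, and the closed form gives 7. They agree.
Inductive step: suppose the statement holds for some m ≥ 1, so T(m) = -(-2)^m(2m + 1) + 1.
Then T(m+1) = T(m) + ((-2)^m(6m + 7)) = (-(-2)^m(2m + 1) + 1) + ((-2)^m(6m + 7)).
Simplifying, T(m+1) = 4(-2)^m·m + 6(-2)^m + 1 = -(-2)^(m+1)(2(m+1) + 1) + 1,
which is the closed form with r = m+1.
Hence, by induction on r, the claim holds for every r ≥ 1.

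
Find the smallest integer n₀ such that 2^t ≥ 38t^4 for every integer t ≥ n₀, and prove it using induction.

n₀ = 24

At t = 23: 8388608 < 10633958, so the inequality fails and n₀ ≥ 24. We prove 2^t ≥ 38t^4 for all t ≥ 24.
Base step (t = 24): 2^t = 16777216 and 38t^4 = 12607488, so 16777216 ≥ 12607488.
Inductive step: suppose the statement holds for some m ≥ 24, so 2^m ≥ 38m^4.
Then 2^(m + 1) = 2·(2^m) ≥ 2·(38m^4).
Also, for m ≥ 24 we have 2·(38m^4) ≥ 38(m+1)^4, since 2 ≥ (1 + 1/m)^4 for all m ≥ 24.
Combining, 2^(m + 1) ≥ 38(m+1)^4.
This completes the induction.
Hence the smallest such n₀ is 24.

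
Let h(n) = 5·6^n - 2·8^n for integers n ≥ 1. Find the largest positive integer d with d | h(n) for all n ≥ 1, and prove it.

d = 2

Computing the first values: h(1) = 14 and h(2) = 52; gcd(14, 52) = 2, so d ≤ 2.
We prove 2 | 5·6^n - 2·8^n for all n ≥ 1 by induction on n.
For the base case n = 1: h(1) = 14 = 2·(7), so 2 | h(1).
Inductive step: assume the claim holds for n = r, i.e. 2 | h(r). Then
h(r+1) − 8·h(r) = (5·6^(r+1) - 2·8^(r+1)) − 8·(5·6^r - 2·8^r) = (5)·6^r·(6 − 8) = (-10)·6^r. Since 2 | h(r) by the inductive hypothesis, 2 | 8·h(r); and 2 | -10 since -10 = 2·-5. Therefore 2 | h(r+1).
This completes the induction.
Therefore the largest such d is 2.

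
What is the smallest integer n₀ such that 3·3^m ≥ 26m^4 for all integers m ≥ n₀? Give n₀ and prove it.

At m = 10: 177147 < 260000, so the inequality fails and n₀ ≥ 11. We prove 3·3^m ≥ 26m^4 for all m ≥ 11.
Base case (m = 11): 3·3^m = 531441 and 26m^4 = 380666, so 531441 ≥ 380666.
For the inductive step, assume it holds for an arbitrary p ≥ 11, so 3·3^p ≥ 26p^4.
Then 3·3^(p + 1) = 3·(3·3^p) ≥ 3·(26p^4).
Also, for p ≥ 11 we have 3·(26p^4) ≥ 26(p+1)^4, since 3 ≥ (1 + 1/p)^4 for all p ≥ 11.
Combining, 3·3^(p + 1) ≥ 26(p+1)^4.
By induction, the statement is established for all m ≥ 11.
Hence the smallest such n₀ is 11.

n₀ = 11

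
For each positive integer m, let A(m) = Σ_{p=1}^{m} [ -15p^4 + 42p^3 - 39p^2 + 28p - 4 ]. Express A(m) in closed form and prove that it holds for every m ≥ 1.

A(m) = -m(3m^4 - 3m^3 - 3m^2 - 5m - 4)

We claim A(m) = -m(3m^4 - 3m^3 - 3m^2 - 5m - 4) for all m ≥ 1.
For the base case m = 1: A(1) = 12, and the closed form gives 12. They agree.
Inductive step: assume the claim holds for m = p, so A(p) = p(-3p^4 + 3p^3 + 3p^2 + 5p + 4).
Then A(p+1) = A(p) + (-15p^4 - 18p^3 - 3p^2 + 16p + 12) = (p(-3p^4 + 3p^3 + 3p^2 + 5p + 4)) + (-15p^4 - 18p^3 - 3p^2 + 16p + 12).
Simplifying, A(p+1) = -(p + 1)(3p^4 + 9p^3 + 6p^2 - 8p - 12) = -(p+1)(3(p+1)^4 - 3(p+1)^3 - 3(p+1)^2 - 5(p+1) - 4),
which is the closed form with m = p+1.
By induction, the statement is established for all m ≥ 1.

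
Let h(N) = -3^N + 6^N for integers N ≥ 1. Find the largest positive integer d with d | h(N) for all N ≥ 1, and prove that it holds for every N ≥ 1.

Computing the first values: h(1) = 3 and h(2) = 27; gcd(3, 27) = 3, so d ≤ 3.
We prove 3 | -3^N + 6^N for all N ≥ 1 by induction on N.
When N = 1: h(1) = 3 = 3·(1), so 3 | h(1).
For the inductive step, assume it holds for an arbitrary j ≥ 1, i.e. 3 | h(j). Then
6^{j+1} − 3^{j+1} = 6·6^j − 3·3^j = 6·(6^j − 3^j) + (3)·3^j. The first term is divisible by 3 by the inductive hypothesis, and the second term (3)·3^j is divisible by 3 since 3 | 3. Hence 3 | h(j+1).
By the principle of mathematical induction, the result holds for all N ≥ 1.
Therefore the largest such d is 3.

d = 3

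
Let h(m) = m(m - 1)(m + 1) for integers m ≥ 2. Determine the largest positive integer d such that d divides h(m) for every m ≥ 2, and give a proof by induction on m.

d = 6

Computing the first values: h(2) = 6 and h(3) = 24; gcd(6, 24) = 6, so d ≤ 6.
We prove 6 | m(m - 1)(m + 1) for all m ≥ 2 by induction on m.
When m = 2: h(2) = 6 = 6·(1), so 6 | h(2).
Suppose the result is true for m = i, i.e. 6 | h(i). Then
h(i+1) − h(i) = i·(i+1)·(i+2) − (i-1)·i·(i+1) = i·(i+1)·[(i+2) − (i-1)] = 3·i·(i+1). The product of 2 consecutive integers is divisible by (2)! = 2, so h(i+1) − h(i) is divisible by 3·2 = 6. By the inductive hypothesis 6 | h(i), hence 6 | h(i+1).
By induction, the statement is established for all m ≥ 2.
Therefore the largest such d is 6.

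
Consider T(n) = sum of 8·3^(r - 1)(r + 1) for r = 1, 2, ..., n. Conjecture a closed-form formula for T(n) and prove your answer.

We claim T(n) = 2·3^n(2n + 1) - 2 for all n ≥ 1.
Base case (n = 1): T(1) = 16, and the closed form gives 16. They agree.
Inductive step: suppose the statement holds for some r ≥ 1, so T(r) = 2·3^r(2r + 1) - 2.
Then T(r+1) = T(r) + (8·3^r(r + 2)) = (2·3^r(2r + 1) - 2) + (8·3^r(r + 2)).
Simplifying, T(r+1) = 12·3^r·r + 18·3^r - 2 = 2·3^(r+1)(2(r+1) + 1) - 2,
which is the closed form with n = r+1.
This completes the induction.

T(n) = 2·3^n(2n + 1) - 2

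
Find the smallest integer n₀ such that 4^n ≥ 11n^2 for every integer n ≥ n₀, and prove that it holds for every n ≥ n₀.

n₀ = 4

At n = 3: 64 < 99, so the inequality fails and n₀ ≥ 4. We prove 4^n ≥ 11n^2 for all n ≥ 4.
Base case (n = 4): 4^n = 256 and 11n^2 = 176, so 256 ≥ 176.
Inductive step: suppose the statement holds for some r ≥ 4, so 4^r ≥ 11r^2.
Then 4^(r + 1) = 4·(4^r) ≥ 4·(11r^2).
Also, for r ≥ 4 we have 4·(11r^2) ≥ 11(r+1)^2, since 4 ≥ (1 + 1/r)^2 for all r ≥ 4.
Combining, 4^(r + 1) ≥ 11(r+1)^2.
This completes the induction.
Hence the smallest such n₀ is 4.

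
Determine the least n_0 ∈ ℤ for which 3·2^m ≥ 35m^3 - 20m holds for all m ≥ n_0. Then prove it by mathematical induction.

n_0 = 16

At m = 15: 98304 < 117825, so the inequality fails and n_0 ≥ 16. We prove 3·2^m ≥ 35m^3 - 20m for all m ≥ 16.
When m = 16: 3·2^m = 196608 and 35m^3 - 20m = 143040, so 196608 ≥ 143040.
Inductive step: assume the claim holds for m = i, so 3·2^i ≥ 35i^3 - 20i.
Then 3·2^(i + 1) = 2·(3·2^i) ≥ 2·(35i^3 - 20i).
Also, for i ≥ 16 we have 2·(35i^3 - 20i) ≥ 35(i+1)^3 - 20(i+1), since 2·(35i^3 - 20i) − (35(i+1)^3 - 20(i+1)) = 35i^3 - 105i^2 - 125i - 15, which is nonnegative for all i ≥ 16.
Combining, 3·2^(i + 1) ≥ 35(i+1)^3 - 20(i+1).
Hence, by induction on m, the claim holds for every m ≥ 16.
Hence the smallest such n_0 is 16.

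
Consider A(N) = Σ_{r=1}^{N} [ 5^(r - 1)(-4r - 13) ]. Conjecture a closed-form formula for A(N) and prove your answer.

We claim A(N) = -5^N(N + 3) + 3 for all N ≥ 1.
For the base case N = 1: A(1) = -17, and the closed form gives -17. They agree.
For the inductive step, assume it holds for an arbitrary r ≥ 1, so A(r) = -5^r(r + 3) + 3.
Then A(r+1) = A(r) + (5^r(-4r - 17)) = (-5^r(r + 3) + 3) + (5^r(-4r - 17)).
Simplifying, A(r+1) = -5·5^r·r - 20·5^r + 3 = -5^(r+1)((r+1) + 3) + 3,
which is the closed form with N = r+1.
This completes the induction.

A(N) = -5^N(N + 3) + 3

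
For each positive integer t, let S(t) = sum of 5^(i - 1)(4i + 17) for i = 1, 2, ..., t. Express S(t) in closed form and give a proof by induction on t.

S(t) = 5^t(t + 4) - 4

We claim S(t) = 5^t(t + 4) - 4 for all t ≥ 1.
For the base case t = 1: S(1) = 21, and the closed form gives 21. They agree.
For the inductive step, assume it holds for an arbitrary i ≥ 1, so S(i) = 5^i(i + 4) - 4.
Then S(i+1) = S(i) + (5^i(4i + 21)) = (5^i(i + 4) - 4) + (5^i(4i + 21)).
Simplifying, S(i+1) = 5^(i + 1)i + 5^(i + 2) - 4 = 5^(i+1)((i+1) + 4) - 4,
which is the closed form with t = i+1.
Hence, by induction on t, the claim holds for every t ≥ 1.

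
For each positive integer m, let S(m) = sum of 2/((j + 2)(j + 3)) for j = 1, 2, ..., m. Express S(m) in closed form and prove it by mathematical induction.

S(m) = 2m/(3(m + 3))

We claim S(m) = 2m/(3(m + 3)) for all m ≥ 1.
Base step (m = 1): S(1) = 1/6, and the closed form gives 1/6. They agree.
Inductive step: assume the claim holds for m = j, so S(j) = 2j/(3(j + 3)).
Then S(j+1) = S(j) + (2/((j + 3)(j + 4))) = (2j/(3(j + 3))) + (2/((j + 3)(j + 4))).
Simplifying, S(j+1) = 2(j + 1)/(3(j + 4)) = 2(j+1)/(3((j+1) + 3)),
which is the closed form with m = j+1.
By the principle of mathematical induction, the result holds for all m ≥ 1.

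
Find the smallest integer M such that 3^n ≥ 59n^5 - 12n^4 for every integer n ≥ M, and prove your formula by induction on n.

At n = 16: 43046721 < 61079552, so the inequality fails and M ≥ 17. We prove 3^n ≥ 59n^5 - 12n^4 for all n ≥ 17.
Base step (n = 17): 3^n = 129140163 and 59n^5 - 12n^4 = 82769311, so 129140163 ≥ 82769311.
For the inductive step, assume it holds for an arbitrary k ≥ 17, so 3^k ≥ 59k^5 - 12k^4.
Then 3^(k + 1) = 3·(3^k) ≥ 3·(59k^5 - 12k^4).
Also, for k ≥ 17 we have 3·(59k^5 - 12k^4) ≥ 59(k+1)^5 - 12(k+1)^4, since 3·(59k^5 - 12k^4) − (59(k+1)^5 - 12(k+1)^4) = 118k^5 - 319k^4 - 542k^3 - 518k^2 - 247k - 47, which is nonnegative for all k ≥ 17.
Combining, 3^(k + 1) ≥ 59(k+1)^5 - 12(k+1)^4.
By induction, the statement is established for all n ≥ 17.
Hence the smallest such M is 17.

M = 17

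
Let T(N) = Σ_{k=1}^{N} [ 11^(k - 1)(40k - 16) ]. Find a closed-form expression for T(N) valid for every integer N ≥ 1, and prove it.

We claim T(N) = 2·11^N(2N - 1) + 2 for all N ≥ 1.
Base step (N = 1): T(1) = 24, and the closed form gives 24. They agree.
For the inductive step, assume it holds for an arbitrary k ≥ 1, so T(k) = 2·11^k(2k - 1) + 2.
Then T(k+1) = T(k) + (11^k(40k + 24)) = (2·11^k(2k - 1) + 2) + (11^k(40k + 24)).
Simplifying, T(k+1) = 44·11^k·k + 22·11^k + 2 = 2·11^(k+1)(2(k+1) - 1) + 2,
which is the closed form with N = k+1.
By induction, the statement is established for all N ≥ 1.

T(N) = 2·11^N(2N - 1) + 2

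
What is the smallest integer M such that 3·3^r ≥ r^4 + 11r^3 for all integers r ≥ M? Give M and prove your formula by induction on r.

M = 7

At r = 6: 2187 < 3672, so the inequality fails and M ≥ 7. We prove 3·3^r ≥ r^4 + 11r^3 for all r ≥ 7.
Base case (r = 7): 3·3^r = 6561 and r^4 + 11r^3 = 6174, so 6561 ≥ 6174.
Suppose the result is true for r = m, so 3·3^m ≥ m^4 + 11m^3.
Then 3·3^(m + 1) = 3·(3·3^m) ≥ 3·(m^4 + 11m^3).
Also, for m ≥ 7 we have 3·(m^4 + 11m^3) ≥ (m+1)^4 + 11(m+1)^3, since 3·(m^4 + 11m^3) − ((m+1)^4 + 11(m+1)^3) = 2m^4 + 18m^3 - 39m^2 - 37m - 12, which is nonnegative for all m ≥ 7.
Combining, 3·3^(m + 1) ≥ (m+1)^4 + 11(m+1)^3.
This completes the induction.
Hence the smallest such M is 7.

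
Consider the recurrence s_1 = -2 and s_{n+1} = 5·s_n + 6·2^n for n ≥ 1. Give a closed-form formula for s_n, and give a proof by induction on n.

s_n = -2^(n + 1) + 2·5^(n - 1)

Computing the first terms: s_1 = -2, s_2 = 2, s_3 = 34. This suggests s_n = -2^(n + 1) + 2·5^(n - 1).
When n = 1: the formula gives -2 = -2 = s_1.
Inductive step: suppose the statement holds for some j ≥ 1, so s_j = -2^(j + 1) + 2·5^(j - 1).
Then s_{j+1} = 5·s_j + 6·2^j = 5·(-2^(j + 1) + 2·5^(j - 1)) + 6·2^j = -2^(j + 2) + 2·5^j = -2^((j+1) + 1) + 2·5^((j+1) - 1),
which is the claimed formula at n = j+1.
This completes the induction.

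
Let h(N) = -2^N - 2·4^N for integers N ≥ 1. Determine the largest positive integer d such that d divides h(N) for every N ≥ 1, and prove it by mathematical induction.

Computing the first values: h(1) = -10 and h(2) = -36; gcd(-10, -36) = 2, so d ≤ 2.
We prove 2 | -2^N - 2·4^N for all N ≥ 1 by induction on N.
For the base case N = 1: h(1) = -10 = 2·(-5), so 2 | h(1).
Inductive step: suppose the statement holds for some r ≥ 1, i.e. 2 | h(r). Then
h(r+1) − 4·h(r) = (-2^(r+1) - 2·4^(r+1)) − 4·(-2^r - 2·4^r) = (-1)·2^r·(2 − 4) = (2)·2^r. Since 2 | h(r) by the inductive hypothesis, 2 | 4·h(r); and 2 | 2 since 2 = 2·1. Therefore 2 | h(r+1).
This completes the induction.
Therefore the largest such d is 2.

d = 2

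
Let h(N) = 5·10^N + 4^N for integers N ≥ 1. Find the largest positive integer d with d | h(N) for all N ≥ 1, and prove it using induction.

Computing the first values: h(1) = 54 and h(2) = 516; gcd(54, 516) = 6, so d ≤ 6.
We prove 6 | 5·10^N + 4^N for all N ≥ 1 by induction on N.
Base case (N = 1): h(1) = 54 = 6·(9), so 6 | h(1).
For the inductive step, assume it holds for an arbitrary m ≥ 1, i.e. 6 | h(m). Then
h(m+1) − 10·h(m) = (5·10^(m+1) + 4^(m+1)) − 10·(5·10^m + 4^m) = (1)·4^m·(4 − 10) = (-6)·4^m. Since 6 | h(m) by the inductive hypothesis, 6 | 10·h(m); and 6 | -6 since -6 = 6·-1. Therefore 6 | h(m+1).
This completes the induction.
Therefore the largest such d is 6.

d = 6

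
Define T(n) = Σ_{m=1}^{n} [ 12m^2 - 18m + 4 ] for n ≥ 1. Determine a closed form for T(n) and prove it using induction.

We claim T(n) = n(4n^2 - 3n - 3) for all n ≥ 1.
When n = 1: T(1) = -2, and the closed form gives -2. They agree.
Inductive step: suppose the statement holds for some m ≥ 1, so T(m) = m(4m^2 - 3m - 3).
Then T(m+1) = T(m) + (12m^2 + 6m - 2) = (m(4m^2 - 3m - 3)) + (12m^2 + 6m - 2).
Simplifying, T(m+1) = (m + 1)(4m^2 + 5m - 2) = (m+1)(4(m+1)^2 - 3(m+1) - 3),
which is the closed form with n = m+1.
This completes the induction.

T(n) = n(4n^2 - 3n - 3)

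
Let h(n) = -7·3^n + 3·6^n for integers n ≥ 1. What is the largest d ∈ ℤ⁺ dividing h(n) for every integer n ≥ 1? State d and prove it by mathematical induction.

d = 3

Computing the first values: h(1) = -3 and h(2) = 45; gcd(-3, 45) = 3, so d ≤ 3.
We prove 3 | -7·3^n + 3·6^n for all n ≥ 1 by induction on n.
For the base case n = 1: h(1) = -3 = 3·(-1), so 3 | h(1).
Inductive step: suppose the statement holds for some p ≥ 1, i.e. 3 | h(p). Then
h(p+1) − 6·h(p) = (-7·3^(p+1) + 3·6^(p+1)) − 6·(-7·3^p + 3·6^p) = (-7)·3^p·(3 − 6) = (21)·3^p. Since 3 | h(p) by the inductive hypothesis, 3 | 6·h(p); and 3 | 21 since 21 = 3·7. Therefore 3 | h(p+1).
This completes the induction.
Therefore the largest such d is 3.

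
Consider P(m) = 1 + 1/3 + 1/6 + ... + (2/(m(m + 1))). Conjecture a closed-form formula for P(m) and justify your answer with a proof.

P(m) = 2m/(m + 1)

We claim P(m) = 2m/(m + 1) for all m ≥ 1.
When m = 1: P(1) = 1, and the closed form gives 1. They agree.
Inductive step: suppose the statement holds for some k ≥ 1, so P(k) = 2k/(k + 1).
Then P(k+1) = P(k) + (2/((k + 1)(k + 2))) = (2k/(k + 1)) + (2/((k + 1)(k + 2))).
Simplifying, P(k+1) = 2(k + 1)/(k + 2) = 2(k+1)/((k+1) + 1),
which is the closed form with m = k+1.
Hence, by induction on m, the claim holds for every m ≥ 1.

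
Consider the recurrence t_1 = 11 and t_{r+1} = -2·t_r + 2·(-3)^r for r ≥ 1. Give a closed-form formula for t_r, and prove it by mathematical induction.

Computing the first terms: t_1 = 11, t_2 = -28, t_3 = 74. This suggests t_r = 5(-2)^(r - 1) - 2(-3)^r.
Base step (r = 1): the formula gives 11 = 11 = t_1.
For the inductive step, assume it holds for an arbitrary i ≥ 1, so t_i = 5(-2)^(i - 1) - 2(-3)^i.
Then t_{i+1} = -2·t_i + 2·(-3)^i = -2·(5(-2)^(i - 1) - 2(-3)^i) + 2·(-3)^i = 5(-2)^i - 2(-3)^(i + 1) = 5(-2)^((i+1) - 1) - 2(-3)^(i+1),
which is the claimed formula at r = i+1.
By induction, the statement is established for all r ≥ 1.

t_r = 5(-2)^(r - 1) - 2(-3)^r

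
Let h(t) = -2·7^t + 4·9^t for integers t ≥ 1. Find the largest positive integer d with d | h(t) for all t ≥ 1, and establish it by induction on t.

d = 2

Computing the first values: h(1) = 22 and h(2) = 226; gcd(22, 226) = 2, so d ≤ 2.
We prove 2 | -2·7^t + 4·9^t for all t ≥ 1 by induction on t.
For the base case t = 1: h(1) = 22 = 2·(11), so 2 | h(1).
Inductive step: suppose the statement holds for some p ≥ 1, i.e. 2 | h(p). Then
h(p+1) − 9·h(p) = (-2·7^(p+1) + 4·9^(p+1)) − 9·(-2·7^p + 4·9^p) = (-2)·7^p·(7 − 9) = (4)·7^p. Since 2 | h(p) by the inductive hypothesis, 2 | 9·h(p); and 2 | 4 since 4 = 2·2. Therefore 2 | h(p+1).
Hence, by induction on t, the claim holds for every t ≥ 1.
Therefore the largest such d is 2.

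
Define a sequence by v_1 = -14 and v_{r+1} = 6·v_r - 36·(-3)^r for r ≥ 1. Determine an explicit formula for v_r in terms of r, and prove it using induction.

Computing the first terms: v_1 = -14, v_2 = 24, v_3 = -180. This suggests v_r = 4(-3)^r - 2·6^(r - 1).
Base step (r = 1): the formula gives -14 = -14 = v_1.
Suppose the result is true for r = i, so v_i = 4(-3)^i - 2·6^(i - 1).
Then v_{i+1} = 6·v_i - 36·(-3)^i = 6·(4(-3)^i - 2·6^(i - 1)) - 36·(-3)^i = 4(-3)^(i + 1) - 2·6^i = 4(-3)^(i+1) - 2·6^((i+1) - 1),
which is the claimed formula at r = i+1.
This completes the induction.

v_r = 4(-3)^r - 2·6^(r - 1)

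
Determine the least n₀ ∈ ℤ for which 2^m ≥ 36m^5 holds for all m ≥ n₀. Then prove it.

n₀ = 30

At m = 29: 536870912 < 738401364, so the inequality fails and n₀ ≥ 30. We prove 2^m ≥ 36m^5 for all m ≥ 30.
For the base case m = 30: 2^m = 1073741824 and 36m^5 = 874800000, so 1073741824 ≥ 874800000.
Inductive step: assume the claim holds for m = k, so 2^k ≥ 36k^5.
Then 2^(k + 1) = 2·(2^k) ≥ 2·(36k^5).
Also, for k ≥ 30 we have 2·(36k^5) ≥ 36(k+1)^5, since 2 ≥ (1 + 1/k)^5 for all k ≥ 30.
Combining, 2^(k + 1) ≥ 36(k+1)^5.
By the principle of mathematical induction, the result holds for all m ≥ 30.
Hence the smallest such n₀ is 30.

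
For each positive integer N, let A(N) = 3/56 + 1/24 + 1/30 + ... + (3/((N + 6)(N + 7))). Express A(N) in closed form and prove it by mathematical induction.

We claim A(N) = 3N/(7(N + 7)) for all N ≥ 1.
Base case (N = 1): A(1) = 3/56, and the closed form gives 3/56. They agree.
For the inductive step, assume it holds for an arbitrary p ≥ 1, so A(p) = 3p/(7(p + 7)).
Then A(p+1) = A(p) + (3/((p + 7)(p + 8))) = (3p/(7(p + 7))) + (3/((p + 7)(p + 8))).
Simplifying, A(p+1) = 3(p + 1)/(7(p + 8)) = 3(p+1)/(7((p+1) + 7)),
which is the closed form with N = p+1.
Hence, by induction on N, the claim holds for every N ≥ 1.

A(N) = 3N/(7(N + 7))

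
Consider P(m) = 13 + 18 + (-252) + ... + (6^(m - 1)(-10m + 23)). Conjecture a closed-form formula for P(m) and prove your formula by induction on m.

P(m) = 6^m(-2m + 5) - 5

We claim P(m) = 6^m(-2m + 5) - 5 for all m ≥ 1.
Base step (m = 1): P(1) = 13, and the closed form gives 13. They agree.
Inductive step: assume the claim holds for m = p, so P(p) = 6^p(-2p + 5) - 5.
Then P(p+1) = P(p) + (6^p(-10p + 13)) = (6^p(-2p + 5) - 5) + (6^p(-10p + 13)).
Simplifying, P(p+1) = -12·6^p·p + 18·6^p - 5 = 6^(p+1)(-2(p+1) + 5) - 5,
which is the closed form with m = p+1.
Hence, by induction on m, the claim holds for every m ≥ 1.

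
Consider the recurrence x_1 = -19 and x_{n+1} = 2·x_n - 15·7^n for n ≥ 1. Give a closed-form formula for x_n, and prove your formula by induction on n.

x_n = 2^n - 3·7^n

Computing the first terms: x_1 = -19, x_2 = -143, x_3 = -1021. This suggests x_n = 2^n - 3·7^n.
Base step (n = 1): the formula gives -19 = -19 = x_1.
For the inductive step, assume it holds for an arbitrary k ≥ 1, so x_k = 2^k - 3·7^k.
Then x_{k+1} = 2·x_k - 15·7^k = 2·(2^k - 3·7^k) - 15·7^k = 2^(k + 1) - 3·7^(k + 1),
which is the claimed formula at n = k+1.
By induction, the statement is established for all n ≥ 1.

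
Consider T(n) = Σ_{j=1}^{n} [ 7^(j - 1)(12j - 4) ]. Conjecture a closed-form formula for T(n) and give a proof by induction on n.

T(n) = 7^n(2n - 1) + 1

We claim T(n) = 7^n(2n - 1) + 1 for all n ≥ 1.
When n = 1: T(1) = 8, and the closed form gives 8. They agree.
Inductive step: assume the claim holds for n = j, so T(j) = 7^j(2j - 1) + 1.
Then T(j+1) = T(j) + (7^j(12j + 8)) = (7^j(2j - 1) + 1) + (7^j(12j + 8)).
Simplifying, T(j+1) = 14·7^j·j + 7·7^j + 1 = 7^(j+1)(2(j+1) - 1) + 1,
which is the closed form with n = j+1.
By induction, the statement is established for all n ≥ 1.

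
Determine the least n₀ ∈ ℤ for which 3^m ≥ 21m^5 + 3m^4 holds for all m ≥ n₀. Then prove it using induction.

n₀ = 16

At m = 15: 14348907 < 16098750, so the inequality fails and n₀ ≥ 16. We prove 3^m ≥ 21m^5 + 3m^4 for all m ≥ 16.
When m = 16: 3^m = 43046721 and 21m^5 + 3m^4 = 22216704, so 43046721 ≥ 22216704.
Suppose the result is true for m = r, so 3^r ≥ 21r^5 + 3r^4.
Then 3^(r + 1) = 3·(3^r) ≥ 3·(21r^5 + 3r^4).
Also, for r ≥ 16 we have 3·(21r^5 + 3r^4) ≥ 21(r+1)^5 + 3(r+1)^4, since 3·(21r^5 + 3r^4) − (21(r+1)^5 + 3(r+1)^4) = 42r^5 - 99r^4 - 222r^3 - 228r^2 - 117r - 24, which is nonnegative for all r ≥ 16.
Combining, 3^(r + 1) ≥ 21(r+1)^5 + 3(r+1)^4.
By the principle of mathematical induction, the result holds for all m ≥ 16.
Hence the smallest such n₀ is 16.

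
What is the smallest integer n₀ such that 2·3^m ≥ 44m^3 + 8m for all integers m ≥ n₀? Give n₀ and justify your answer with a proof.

At m = 8: 13122 < 22592, so the inequality fails and n₀ ≥ 9. We prove 2·3^m ≥ 44m^3 + 8m for all m ≥ 9.
Base step (m = 9): 2·3^m = 39366 and 44m^3 + 8m = 32148, so 39366 ≥ 32148.
Inductive step: suppose the statement holds for some j ≥ 9, so 2·3^j ≥ 44j^3 + 8j.
Then 2·3^(j + 1) = 3·(2·3^j) ≥ 3·(44j^3 + 8j).
Also, for j ≥ 9 we have 3·(44j^3 + 8j) ≥ 44(j+1)^3 + 8(j+1), since 3·(44j^3 + 8j) − (44(j+1)^3 + 8(j+1)) = 88j^3 - 132j^2 - 116j - 52, which is nonnegative for all j ≥ 9.
Combining, 2·3^(j + 1) ≥ 44(j+1)^3 + 8(j+1).
Hence, by induction on m, the claim holds for every m ≥ 9.
Hence the smallest such n₀ is 9.

n₀ = 9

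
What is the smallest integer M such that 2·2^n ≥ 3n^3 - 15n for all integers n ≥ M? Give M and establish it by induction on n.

At n = 10: 2048 < 2850, so the inequality fails and M ≥ 11. We prove 2·2^n ≥ 3n^3 - 15n for all n ≥ 11.
For the base case n = 11: 2·2^n = 4096 and 3n^3 - 15n = 3828, so 4096 ≥ 3828.
Inductive step: assume the claim holds for n = k, so 2·2^k ≥ 3k^3 - 15k.
Then 2·2^(k + 1) = 2·(2·2^k) ≥ 2·(3k^3 - 15k).
Also, for k ≥ 11 we have 2·(3k^3 - 15k) ≥ 3(k+1)^3 - 15(k+1), since 2·(3k^3 - 15k) − (3(k+1)^3 - 15(k+1)) = 3k^3 - 9k^2 - 24k + 12, which is nonnegative for all k ≥ 11.
Combining, 2·2^(k + 1) ≥ 3(k+1)^3 - 15(k+1).
By induction, the statement is established for all n ≥ 11.
Hence the smallest such M is 11.

M = 11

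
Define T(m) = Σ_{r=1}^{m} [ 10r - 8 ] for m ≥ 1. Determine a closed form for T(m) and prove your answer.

We claim T(m) = m(5m - 3) for all m ≥ 1.
Base case (m = 1): T(1) = 2, and the closed form gives 2. They agree.
Suppose the result is true for m = r, so T(r) = r(5r - 3).
Then T(r+1) = T(r) + (10r + 2) = (r(5r - 3)) + (10r + 2).
Simplifying, T(r+1) = (r + 1)(5r + 2) = (r+1)(5(r+1) - 3),
which is the closed form with m = r+1.
Hence, by induction on m, the claim holds for every m ≥ 1.

T(m) = m(5m - 3)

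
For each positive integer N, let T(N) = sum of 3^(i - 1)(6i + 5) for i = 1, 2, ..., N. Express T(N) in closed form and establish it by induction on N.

T(N) = 3^N(3N + 1) - 1

We claim T(N) = 3^N(3N + 1) - 1 for all N ≥ 1.
For the base case N = 1: T(1) = 11, and the closed form gives 11. They agree.
Suppose the result is true for N = i, so T(i) = 3^i(3i + 1) - 1.
Then T(i+1) = T(i) + (3^i(6i + 11)) = (3^i(3i + 1) - 1) + (3^i(6i + 11)).
Simplifying, T(i+1) = 9·3^i·i + 12·3^i - 1 = 3^(i+1)(3(i+1) + 1) - 1,
which is the closed form with N = i+1.
Hence, by induction on N, the claim holds for every N ≥ 1.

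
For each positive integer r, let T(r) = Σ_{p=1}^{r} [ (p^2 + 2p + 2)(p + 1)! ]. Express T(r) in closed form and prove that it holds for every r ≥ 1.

We claim T(r) = (r + 1)(r + 2)! - 2 for all r ≥ 1.
Base step (r = 1): T(1) = 10, and the closed form gives 10. They agree.
Suppose the result is true for r = p, so T(p) = (p + 1)(p + 2)! - 2.
Then T(p+1) = T(p) + ((p^2 + 4p + 5)(p + 2)!) = ((p + 1)(p + 2)! - 2) + ((p^2 + 4p + 5)(p + 2)!).
Simplifying, T(p+1) = ((p+1) + 1)((p+1) + 2)! - 2,
which is the closed form with r = p+1.
This completes the induction.

T(r) = (r + 1)(r + 2)! - 2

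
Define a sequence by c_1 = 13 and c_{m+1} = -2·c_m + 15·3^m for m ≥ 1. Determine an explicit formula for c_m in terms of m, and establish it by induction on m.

c_m = (-2)^(m + 1) + 3^(m + 1)

Computing the first terms: c_1 = 13, c_2 = 19, c_3 = 97. This suggests c_m = (-2)^(m + 1) + 3^(m + 1).
When m = 1: the formula gives 13 = 13 = c_1.
Inductive step: assume the claim holds for m = i, so c_i = (-2)^(i + 1) + 3^(i + 1).
Then c_{i+1} = -2·c_i + 15·3^i = -2·((-2)^(i + 1) + 3^(i + 1)) + 15·3^i = (-2)^(i + 2) + 3^(i + 2) = (-2)^((i+1) + 1) + 3^((i+1) + 1),
which is the claimed formula at m = i+1.
Hence, by induction on m, the claim holds for every m ≥ 1.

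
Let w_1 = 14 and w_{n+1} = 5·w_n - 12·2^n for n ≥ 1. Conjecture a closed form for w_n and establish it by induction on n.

Computing the first terms: w_1 = 14, w_2 = 46, w_3 = 182. This suggests w_n = 2^(n + 2) + 6·5^(n - 1).
When n = 1: the formula gives 14 = 14 = w_1.
For the inductive step, assume it holds for an arbitrary i ≥ 1, so w_i = 2^(i + 2) + 6·5^(i - 1).
Then w_{i+1} = 5·w_i - 12·2^i = 5·(2^(i + 2) + 6·5^(i - 1)) - 12·2^i = 2^(i + 3) + 6·5^i = 2^((i+1) + 2) + 6·5^((i+1) - 1),
which is the claimed formula at n = i+1.
This completes the induction.

w_n = 2^(n + 2) + 6·5^(n - 1)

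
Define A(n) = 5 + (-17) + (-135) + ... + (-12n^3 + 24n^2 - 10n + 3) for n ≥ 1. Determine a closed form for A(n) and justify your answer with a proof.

We claim A(n) = -n(3n^3 - 2n^2 - 4n - 2) for all n ≥ 1.
Base step (n = 1): A(1) = 5, and the closed form gives 5. They agree.
Inductive step: suppose the statement holds for some k ≥ 1, so A(k) = k(-3k^3 + 2k^2 + 4k + 2).
Then A(k+1) = A(k) + (-12k^3 - 12k^2 + 2k + 5) = (k(-3k^3 + 2k^2 + 4k + 2)) + (-12k^3 - 12k^2 + 2k + 5).
Simplifying, A(k+1) = -(k + 1)(3k^3 + 7k^2 + k - 5) = -(k+1)(3(k+1)^3 - 2(k+1)^2 - 4(k+1) - 2),
which is the closed form with n = k+1.
By induction, the statement is established for all n ≥ 1.

A(n) = -n(3n^3 - 2n^2 - 4n - 2)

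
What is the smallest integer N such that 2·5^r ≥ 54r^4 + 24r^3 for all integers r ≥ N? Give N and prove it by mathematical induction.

N = 7

At r = 6: 31250 < 75168, so the inequality fails and N ≥ 7. We prove 2·5^r ≥ 54r^4 + 24r^3 for all r ≥ 7.
Base step (r = 7): 2·5^r = 156250 and 54r^4 + 24r^3 = 137886, so 156250 ≥ 137886.
Suppose the result is true for r = m, so 2·5^m ≥ 54m^4 + 24m^3.
Then 2·5^(m + 1) = 5·(2·5^m) ≥ 5·(54m^4 + 24m^3).
Also, for m ≥ 7 we have 5·(54m^4 + 24m^3) ≥ 54(m+1)^4 + 24(m+1)^3, since 5·(54m^4 + 24m^3) − (54(m+1)^4 + 24(m+1)^3) = 216m^4 - 120m^3 - 396m^2 - 288m - 78, which is nonnegative for all m ≥ 7.
Combining, 2·5^(m + 1) ≥ 54(m+1)^4 + 24(m+1)^3.
Hence, by induction on r, the claim holds for every r ≥ 7.
Hence the smallest such N is 7.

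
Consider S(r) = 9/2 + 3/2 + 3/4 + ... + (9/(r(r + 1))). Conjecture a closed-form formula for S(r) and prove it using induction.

We claim S(r) = 9r/(r + 1) for all r ≥ 1.
Base case (r = 1): S(1) = 9/2, and the closed form gives 9/2. They agree.
Suppose the result is true for r = j, so S(j) = 9j/(j + 1).
Then S(j+1) = S(j) + (9/((j + 1)(j + 2))) = (9j/(j + 1)) + (9/((j + 1)(j + 2))).
Simplifying, S(j+1) = 9(j + 1)/(j + 2) = 9(j+1)/((j+1) + 1),
which is the closed form with r = j+1.
Hence, by induction on r, the claim holds for every r ≥ 1.

S(r) = 9r/(r + 1)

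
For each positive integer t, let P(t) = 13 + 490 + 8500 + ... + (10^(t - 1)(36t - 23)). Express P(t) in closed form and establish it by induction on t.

P(t) = 10^t(4t - 3) + 3

We claim P(t) = 10^t(4t - 3) + 3 for all t ≥ 1.
For the base case t = 1: P(1) = 13, and the closed form gives 13. They agree.
Inductive step: assume the claim holds for t = k, so P(k) = 10^k(4k - 3) + 3.
Then P(k+1) = P(k) + (10^k(36k + 13)) = (10^k(4k - 3) + 3) + (10^k(36k + 13)).
Simplifying, P(k+1) = 40·10^k·k + 10·10^k + 3 = 10^(k+1)(4(k+1) - 3) + 3,
which is the closed form with t = k+1.
Hence, by induction on t, the claim holds for every t ≥ 1.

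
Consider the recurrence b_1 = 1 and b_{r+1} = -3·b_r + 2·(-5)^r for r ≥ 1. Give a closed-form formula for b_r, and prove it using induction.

b_r = -4(-3)^(r - 1) - (-5)^r

Computing the first terms: b_1 = 1, b_2 = -13, b_3 = 89. This suggests b_r = -4(-3)^(r - 1) - (-5)^r.
For the base case r = 1: the formula gives 1 = 1 = b_1.
Suppose the result is true for r = k, so b_k = -4(-3)^(k - 1) - (-5)^k.
Then b_{k+1} = -3·b_k + 2·(-5)^k = -3·(-4(-3)^(k - 1) - (-5)^k) + 2·(-5)^k = -4(-3)^k - (-5)^(k + 1) = -4(-3)^((k+1) - 1) - (-5)^(k+1),
which is the claimed formula at r = k+1.
This completes the induction.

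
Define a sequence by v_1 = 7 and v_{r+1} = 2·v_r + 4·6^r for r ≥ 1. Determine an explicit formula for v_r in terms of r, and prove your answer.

v_r = 2^(r - 1) + 6^r

Computing the first terms: v_1 = 7, v_2 = 38, v_3 = 220. This suggests v_r = 2^(r - 1) + 6^r.
For the base case r = 1: the formula gives 7 = 7 = v_1.
For the inductive step, assume it holds for an arbitrary j ≥ 1, so v_j = 2^(j - 1) + 6^j.
Then v_{j+1} = 2·v_j + 4·6^j = 2·(2^(j - 1) + 6^j) + 4·6^j = 2^j + 6^(j + 1) = 2^((j+1) - 1) + 6^(j+1),
which is the claimed formula at r = j+1.
This completes the induction.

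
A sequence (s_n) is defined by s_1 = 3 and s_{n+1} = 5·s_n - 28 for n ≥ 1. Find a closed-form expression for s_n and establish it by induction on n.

s_n = -4·5^(n - 1) + 7

Computing the first terms: s_1 = 3, s_2 = -13, s_3 = -93. This suggests s_n = -4·5^(n - 1) + 7.
For the base case n = 1: the formula gives 3 = 3 = s_1.
Inductive step: suppose the statement holds for some r ≥ 1, so s_r = -4·5^(r - 1) + 7.
Then s_{r+1} = 5·s_r - 28 = 5·(-4·5^(r - 1) + 7) - 28 = -4·5^r + 7 = -4·5^((r+1) - 1) + 7,
which is the claimed formula at n = r+1.
Hence, by induction on n, the claim holds for every n ≥ 1.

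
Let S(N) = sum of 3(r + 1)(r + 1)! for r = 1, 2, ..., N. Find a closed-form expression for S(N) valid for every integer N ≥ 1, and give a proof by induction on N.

S(N) = 3(N + 2)! - 6

We claim S(N) = 3(N + 2)! - 6 for all N ≥ 1.
When N = 1: S(1) = 12, and the closed form gives 12. They agree.
Inductive step: suppose the statement holds for some r ≥ 1, so S(r) = 3(r + 2)! - 6.
Then S(r+1) = S(r) + (3(r + 2)(r + 2)!) = (3(r + 2)! - 6) + (3(r + 2)(r + 2)!).
Simplifying, S(r+1) = 3((r+1) + 2)! - 6,
which is the closed form with N = r+1.
By the principle of mathematical induction, the result holds for all N ≥ 1.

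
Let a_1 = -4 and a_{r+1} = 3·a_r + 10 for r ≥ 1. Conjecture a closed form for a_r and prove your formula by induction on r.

Computing the first terms: a_1 = -4, a_2 = -2, a_3 = 4. This suggests a_r = 3^(r - 1) - 5.
When r = 1: the formula gives -4 = -4 = a_1.
Inductive step: assume the claim holds for r = m, so a_m = 3^(m - 1) - 5.
Then a_{m+1} = 3·a_m + 10 = 3·(3^(m - 1) - 5) + 10 = 3^m - 5 = 3^((m+1) - 1) - 5,
which is the claimed formula at r = m+1.
This completes the induction.

a_r = 3^(r - 1) - 5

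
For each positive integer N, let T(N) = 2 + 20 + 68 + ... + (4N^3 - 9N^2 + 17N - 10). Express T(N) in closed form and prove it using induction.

We claim T(N) = N(N^3 - N^2 + 5N - 3) for all N ≥ 1.
When N = 1: T(1) = 2, and the closed form gives 2. They agree.
Suppose the result is true for N = j, so T(j) = j(j^3 - j^2 + 5j - 3).
Then T(j+1) = T(j) + (4j^3 + 3j^2 + 11j + 2) = (j(j^3 - j^2 + 5j - 3)) + (4j^3 + 3j^2 + 11j + 2).
Simplifying, T(j+1) = (j + 1)(j^3 + 2j^2 + 6j + 2) = (j+1)((j+1)^3 - (j+1)^2 + 5(j+1) - 3),
which is the closed form with N = j+1.
Hence, by induction on N, the claim holds for every N ≥ 1.

T(N) = N(N^3 - N^2 + 5N - 3)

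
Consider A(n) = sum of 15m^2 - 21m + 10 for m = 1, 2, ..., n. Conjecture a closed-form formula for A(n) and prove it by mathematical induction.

We claim A(n) = n(5n^2 - 3n + 2) for all n ≥ 1.
For the base case n = 1: A(1) = 4, and the closed form gives 4. They agree.
For the inductive step, assume it holds for an arbitrary m ≥ 1, so A(m) = m(5m^2 - 3m + 2).
Then A(m+1) = A(m) + (15m^2 + 9m + 4) = (m(5m^2 - 3m + 2)) + (15m^2 + 9m + 4).
Simplifying, A(m+1) = (m + 1)(5m^2 + 7m + 4) = (m+1)(5(m+1)^2 - 3(m+1) + 2),
which is the closed form with n = m+1.
Hence, by induction on n, the claim holds for every n ≥ 1.

A(n) = n(5n^2 - 3n + 2)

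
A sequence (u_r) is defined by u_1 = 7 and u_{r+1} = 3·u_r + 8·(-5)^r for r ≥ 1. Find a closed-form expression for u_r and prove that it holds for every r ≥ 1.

u_r = -(-5)^r + 2·3^(r - 1)

Computing the first terms: u_1 = 7, u_2 = -19, u_3 = 143. This suggests u_r = -(-5)^r + 2·3^(r - 1).
Base case (r = 1): the formula gives 7 = 7 = u_1.
Inductive step: assume the claim holds for r = m, so u_m = -(-5)^m + 2·3^(m - 1).
Then u_{m+1} = 3·u_m + 8·(-5)^m = 3·(-(-5)^m + 2·3^(m - 1)) + 8·(-5)^m = -(-5)^(m + 1) + 2·3^m = -(-5)^(m+1) + 2·3^((m+1) - 1),
which is the claimed formula at r = m+1.
This completes the induction.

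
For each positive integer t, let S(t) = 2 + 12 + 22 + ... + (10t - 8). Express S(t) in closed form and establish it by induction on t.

We claim S(t) = t(5t - 3) for all t ≥ 1.
When t = 1: S(1) = 2, and the closed form gives 2. They agree.
For the inductive step, assume it holds for an arbitrary p ≥ 1, so S(p) = p(5p - 3).
Then S(p+1) = S(p) + (10p + 2) = (p(5p - 3)) + (10p + 2).
Simplifying, S(p+1) = (p + 1)(5p + 2) = (p+1)(5(p+1) - 3),
which is the closed form with t = p+1.
This completes the induction.

S(t) = t(5t - 3)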